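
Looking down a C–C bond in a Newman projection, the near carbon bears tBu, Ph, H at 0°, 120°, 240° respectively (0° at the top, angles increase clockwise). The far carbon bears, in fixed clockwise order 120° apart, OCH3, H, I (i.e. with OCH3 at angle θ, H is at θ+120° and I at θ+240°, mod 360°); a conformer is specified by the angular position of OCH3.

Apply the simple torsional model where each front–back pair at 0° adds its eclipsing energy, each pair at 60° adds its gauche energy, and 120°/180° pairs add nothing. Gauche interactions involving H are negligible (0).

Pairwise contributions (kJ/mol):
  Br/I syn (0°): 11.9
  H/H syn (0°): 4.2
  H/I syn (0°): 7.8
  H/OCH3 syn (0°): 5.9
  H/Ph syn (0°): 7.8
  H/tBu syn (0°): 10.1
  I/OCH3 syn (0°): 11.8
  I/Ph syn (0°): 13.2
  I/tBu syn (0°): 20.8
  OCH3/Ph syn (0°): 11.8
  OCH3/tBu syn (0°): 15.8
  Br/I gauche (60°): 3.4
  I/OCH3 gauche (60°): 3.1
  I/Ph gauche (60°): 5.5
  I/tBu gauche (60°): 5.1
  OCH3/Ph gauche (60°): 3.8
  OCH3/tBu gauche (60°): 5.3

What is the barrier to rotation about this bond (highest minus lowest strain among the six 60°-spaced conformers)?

OCH3 at 0° (eclipsed): tBu–OCH3 eclipsed, Ph–H eclipsed, H–I eclipsed; 15.8 + 7.8 + 7.8 = 31.4 kJ/mol.
OCH3 at 60° (staggered): tBu–OCH3 gauche, tBu–I gauche, Ph–OCH3 gauche; 5.3 + 5.1 + 3.8 = 14.2 kJ/mol.
OCH3 at 120° (eclipsed): tBu–I eclipsed, Ph–OCH3 eclipsed, H–H eclipsed; 20.8 + 11.8 + 4.2 = 36.8 kJ/mol.
OCH3 at 180° (staggered): tBu–I gauche, Ph–OCH3 gauche, Ph–I gauche; 5.1 + 3.8 + 5.5 = 14.4 kJ/mol.
OCH3 at 240° (eclipsed): tBu–H eclipsed, Ph–I eclipsed, H–OCH3 eclipsed; 10.1 + 13.2 + 5.9 = 29.2 kJ/mol.
OCH3 at 300° (staggered): tBu–OCH3 gauche, Ph–I gauche; 5.3 + 5.5 = 10.8 kJ/mol.
Max at 120° (36.8 kJ/mol), min at 300° (10.8 kJ/mol); barrier = 26.0 kJ/mol.

26.0 kJ/mol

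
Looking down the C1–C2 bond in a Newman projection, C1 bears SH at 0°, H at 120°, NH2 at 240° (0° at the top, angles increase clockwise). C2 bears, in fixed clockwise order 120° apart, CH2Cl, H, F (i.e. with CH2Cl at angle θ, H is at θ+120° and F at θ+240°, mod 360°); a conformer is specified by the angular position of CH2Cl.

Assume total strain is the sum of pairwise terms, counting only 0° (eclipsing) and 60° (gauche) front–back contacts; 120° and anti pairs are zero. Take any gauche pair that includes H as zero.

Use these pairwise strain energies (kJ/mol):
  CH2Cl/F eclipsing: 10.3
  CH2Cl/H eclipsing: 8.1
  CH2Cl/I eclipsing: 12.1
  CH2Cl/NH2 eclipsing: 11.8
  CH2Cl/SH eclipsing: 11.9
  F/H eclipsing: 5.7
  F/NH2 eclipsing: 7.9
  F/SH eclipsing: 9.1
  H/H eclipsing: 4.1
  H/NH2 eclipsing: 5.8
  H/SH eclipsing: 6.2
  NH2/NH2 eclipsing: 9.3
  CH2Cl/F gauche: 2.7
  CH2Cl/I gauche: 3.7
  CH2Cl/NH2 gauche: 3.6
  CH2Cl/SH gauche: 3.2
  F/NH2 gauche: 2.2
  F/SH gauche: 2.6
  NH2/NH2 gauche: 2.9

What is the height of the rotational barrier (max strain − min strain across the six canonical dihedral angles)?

CH2Cl at 0° (eclipsed): SH–CH2Cl eclipsed, H–H eclipsed, NH2–F eclipsed; 11.9 + 4.1 + 7.9 = 23.9 kJ/mol.
CH2Cl at 60° (staggered): SH–CH2Cl gauche, SH–F gauche, NH2–F gauche; 3.2 + 2.6 + 2.2 = 8.0 kJ/mol.
CH2Cl at 120° (eclipsed): SH–F eclipsed, H–CH2Cl eclipsed, NH2–H eclipsed; 9.1 + 8.1 + 5.8 = 23.0 kJ/mol.
CH2Cl at 180° (staggered): SH–F gauche, NH2–CH2Cl gauche; 2.6 + 3.6 = 6.2 kJ/mol.
CH2Cl at 240° (eclipsed): SH–H eclipsed, H–F eclipsed, NH2–CH2Cl eclipsed; 6.2 + 5.7 + 11.8 = 23.7 kJ/mol.
CH2Cl at 300° (staggered): SH–CH2Cl gauche, NH2–CH2Cl gauche, NH2–F gauche; 3.2 + 3.6 + 2.2 = 9.0 kJ/mol.
Max at 0° (23.9 kJ/mol), min at 180° (6.2 kJ/mol); barrier = 17.7 kJ/mol.

17.7 kJ/mol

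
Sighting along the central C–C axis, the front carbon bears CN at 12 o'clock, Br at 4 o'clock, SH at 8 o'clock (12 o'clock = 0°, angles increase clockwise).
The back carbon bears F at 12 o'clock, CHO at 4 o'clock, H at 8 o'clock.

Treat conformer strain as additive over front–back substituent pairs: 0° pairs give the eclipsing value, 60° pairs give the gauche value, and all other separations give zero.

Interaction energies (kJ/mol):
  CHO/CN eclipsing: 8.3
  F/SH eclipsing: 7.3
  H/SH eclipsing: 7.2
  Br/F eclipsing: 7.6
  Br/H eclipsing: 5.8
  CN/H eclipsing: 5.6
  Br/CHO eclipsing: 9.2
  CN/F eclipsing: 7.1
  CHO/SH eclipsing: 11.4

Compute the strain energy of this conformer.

This conformer (eclipsed): CN–F eclipsed, Br–CHO eclipsed, SH–H eclipsed; 7.1 + 9.2 + 7.2 = 23.5 kJ/mol.

23.5 kJ/mol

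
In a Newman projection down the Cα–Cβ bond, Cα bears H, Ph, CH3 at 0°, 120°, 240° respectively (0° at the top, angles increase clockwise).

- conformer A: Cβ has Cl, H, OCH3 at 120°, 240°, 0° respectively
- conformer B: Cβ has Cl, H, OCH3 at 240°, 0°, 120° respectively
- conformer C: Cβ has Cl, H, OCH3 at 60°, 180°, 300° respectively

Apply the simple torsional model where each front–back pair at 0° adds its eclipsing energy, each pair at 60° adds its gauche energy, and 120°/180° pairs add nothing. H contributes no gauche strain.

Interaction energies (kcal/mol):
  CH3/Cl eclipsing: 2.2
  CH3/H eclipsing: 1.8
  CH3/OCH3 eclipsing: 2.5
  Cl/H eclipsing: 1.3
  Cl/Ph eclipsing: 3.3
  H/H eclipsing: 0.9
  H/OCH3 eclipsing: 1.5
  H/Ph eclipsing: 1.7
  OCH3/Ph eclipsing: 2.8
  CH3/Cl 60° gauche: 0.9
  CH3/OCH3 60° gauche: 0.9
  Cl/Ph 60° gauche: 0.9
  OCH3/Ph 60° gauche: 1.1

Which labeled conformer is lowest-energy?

A (eclipsed): H–OCH3 eclipsed, Ph–Cl eclipsed, CH3–H eclipsed; 1.5 + 3.3 + 1.8 = 6.6 kcal/mol.
B (eclipsed): H–H eclipsed, Ph–OCH3 eclipsed, CH3–Cl eclipsed; 0.9 + 2.8 + 2.2 = 5.9 kcal/mol.
C (staggered): Ph–Cl gauche, CH3–OCH3 gauche; 0.9 + 0.9 = 1.8 kcal/mol.
C has the lowest total (1.8 kcal/mol).

C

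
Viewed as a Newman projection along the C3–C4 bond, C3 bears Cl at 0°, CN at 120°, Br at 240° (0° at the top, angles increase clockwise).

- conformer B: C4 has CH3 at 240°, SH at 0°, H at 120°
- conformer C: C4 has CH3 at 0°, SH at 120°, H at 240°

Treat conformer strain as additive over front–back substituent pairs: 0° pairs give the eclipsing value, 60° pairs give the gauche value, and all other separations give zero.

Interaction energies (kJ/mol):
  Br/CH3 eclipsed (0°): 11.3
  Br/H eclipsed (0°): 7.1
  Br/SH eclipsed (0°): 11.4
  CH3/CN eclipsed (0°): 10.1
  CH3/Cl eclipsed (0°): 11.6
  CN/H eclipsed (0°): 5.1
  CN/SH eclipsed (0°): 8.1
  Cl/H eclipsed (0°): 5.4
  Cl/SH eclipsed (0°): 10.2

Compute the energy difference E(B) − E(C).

B is eclipsed. Cl at 0° is eclipsed with SH at 0° (10.2); CN at 120° is eclipsed with H at 120° (5.1); Br at 240° is eclipsed with CH3 at 240° (11.3). Total 26.6 kJ/mol.
C is eclipsed. Cl at 0° is eclipsed with CH3 at 0° (11.6); CN at 120° is eclipsed with SH at 120° (8.1); Br at 240° is eclipsed with H at 240° (7.1). Total 26.8 kJ/mol.
E(B) − E(C) = 26.6 − 26.8 = -0.2 kJ/mol.

-0.2 kJ/mol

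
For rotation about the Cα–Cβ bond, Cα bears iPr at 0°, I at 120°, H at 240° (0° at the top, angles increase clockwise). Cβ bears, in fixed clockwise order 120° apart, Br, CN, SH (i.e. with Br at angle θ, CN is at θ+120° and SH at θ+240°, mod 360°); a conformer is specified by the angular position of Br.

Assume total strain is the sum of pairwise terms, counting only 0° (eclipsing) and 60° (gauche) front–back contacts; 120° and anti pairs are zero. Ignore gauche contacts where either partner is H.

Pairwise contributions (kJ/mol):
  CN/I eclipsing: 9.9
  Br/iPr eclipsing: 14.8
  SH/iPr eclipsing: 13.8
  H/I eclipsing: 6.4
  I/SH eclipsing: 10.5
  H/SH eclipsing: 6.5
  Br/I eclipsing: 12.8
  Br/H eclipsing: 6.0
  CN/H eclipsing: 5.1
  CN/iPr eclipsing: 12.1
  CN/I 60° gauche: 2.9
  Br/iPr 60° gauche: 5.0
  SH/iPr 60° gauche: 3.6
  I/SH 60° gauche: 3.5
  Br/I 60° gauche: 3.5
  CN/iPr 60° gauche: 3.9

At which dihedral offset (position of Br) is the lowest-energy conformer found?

180°

Br at 0° (eclipsed): iPr–Br eclipsed, I–CN eclipsed, H–SH eclipsed; 14.8 + 9.9 + 6.5 = 31.2 kJ/mol.
Br at 60° (staggered): iPr–Br gauche, iPr–SH gauche, I–Br gauche, I–CN gauche; 5.0 + 3.6 + 3.5 + 2.9 = 15.0 kJ/mol.
Br at 120° (eclipsed): iPr–SH eclipsed, I–Br eclipsed, H–CN eclipsed; 13.8 + 12.8 + 5.1 = 31.7 kJ/mol.
Br at 180° (staggered): iPr–CN gauche, iPr–SH gauche, I–Br gauche, I–SH gauche; 3.9 + 3.6 + 3.5 + 3.5 = 14.5 kJ/mol.
Br at 240° (eclipsed): iPr–CN eclipsed, I–SH eclipsed, H–Br eclipsed; 12.1 + 10.5 + 6.0 = 28.6 kJ/mol.
Br at 300° (staggered): iPr–Br gauche, iPr–CN gauche, I–CN gauche, I–SH gauche; 5.0 + 3.9 + 2.9 + 3.5 = 15.3 kJ/mol.
The minimum (14.5 kJ/mol) occurs with Br at 180°.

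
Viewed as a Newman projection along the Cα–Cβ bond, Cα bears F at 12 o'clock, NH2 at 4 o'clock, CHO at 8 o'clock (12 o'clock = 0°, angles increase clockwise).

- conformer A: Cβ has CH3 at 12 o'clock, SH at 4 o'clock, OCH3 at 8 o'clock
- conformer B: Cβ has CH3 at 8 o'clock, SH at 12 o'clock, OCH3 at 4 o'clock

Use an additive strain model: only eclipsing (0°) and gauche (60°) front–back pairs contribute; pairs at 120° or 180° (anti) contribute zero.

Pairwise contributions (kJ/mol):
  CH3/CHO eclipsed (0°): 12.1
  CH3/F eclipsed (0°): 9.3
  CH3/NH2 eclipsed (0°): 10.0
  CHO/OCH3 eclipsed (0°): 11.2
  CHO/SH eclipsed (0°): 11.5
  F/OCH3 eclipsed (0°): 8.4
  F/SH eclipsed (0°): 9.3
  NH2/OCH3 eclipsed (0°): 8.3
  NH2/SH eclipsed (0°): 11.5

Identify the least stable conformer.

A (eclipsed): F–CH3 eclipsed, NH2–SH eclipsed, CHO–OCH3 eclipsed; 9.3 + 11.5 + 11.2 = 32.0 kJ/mol.
B (eclipsed): F–SH eclipsed, NH2–OCH3 eclipsed, CHO–CH3 eclipsed; 9.3 + 8.3 + 12.1 = 29.7 kJ/mol.
A has the highest total (32.0 kJ/mol).

A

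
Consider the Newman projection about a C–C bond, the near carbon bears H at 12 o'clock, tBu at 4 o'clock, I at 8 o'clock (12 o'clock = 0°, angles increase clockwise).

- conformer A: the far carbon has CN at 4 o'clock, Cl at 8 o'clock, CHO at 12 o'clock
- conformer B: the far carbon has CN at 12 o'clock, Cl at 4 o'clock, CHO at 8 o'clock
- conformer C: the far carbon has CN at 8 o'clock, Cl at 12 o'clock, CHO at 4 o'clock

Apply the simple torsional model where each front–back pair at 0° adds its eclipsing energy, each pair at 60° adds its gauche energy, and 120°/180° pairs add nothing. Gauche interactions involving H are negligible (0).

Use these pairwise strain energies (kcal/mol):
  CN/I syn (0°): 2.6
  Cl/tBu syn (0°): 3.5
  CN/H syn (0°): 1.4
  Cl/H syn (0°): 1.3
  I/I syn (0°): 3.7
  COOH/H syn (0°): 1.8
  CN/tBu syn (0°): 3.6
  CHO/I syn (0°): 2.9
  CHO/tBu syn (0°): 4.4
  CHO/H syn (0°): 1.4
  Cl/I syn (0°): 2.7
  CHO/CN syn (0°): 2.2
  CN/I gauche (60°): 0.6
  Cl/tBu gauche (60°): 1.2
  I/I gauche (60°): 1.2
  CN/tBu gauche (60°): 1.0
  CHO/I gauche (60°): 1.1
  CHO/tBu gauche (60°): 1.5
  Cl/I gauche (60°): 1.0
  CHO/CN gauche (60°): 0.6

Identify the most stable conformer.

A

A (eclipsed): H–CHO eclipsed, tBu–CN eclipsed, I–Cl eclipsed; 1.4 + 3.6 + 2.7 = 7.7 kcal/mol.
B (eclipsed): H–CN eclipsed, tBu–Cl eclipsed, I–CHO eclipsed; 1.4 + 3.5 + 2.9 = 7.8 kcal/mol.
C (eclipsed): H–Cl eclipsed, tBu–CHO eclipsed, I–CN eclipsed; 1.3 + 4.4 + 2.6 = 8.3 kcal/mol.
A has the lowest total (7.7 kcal/mol).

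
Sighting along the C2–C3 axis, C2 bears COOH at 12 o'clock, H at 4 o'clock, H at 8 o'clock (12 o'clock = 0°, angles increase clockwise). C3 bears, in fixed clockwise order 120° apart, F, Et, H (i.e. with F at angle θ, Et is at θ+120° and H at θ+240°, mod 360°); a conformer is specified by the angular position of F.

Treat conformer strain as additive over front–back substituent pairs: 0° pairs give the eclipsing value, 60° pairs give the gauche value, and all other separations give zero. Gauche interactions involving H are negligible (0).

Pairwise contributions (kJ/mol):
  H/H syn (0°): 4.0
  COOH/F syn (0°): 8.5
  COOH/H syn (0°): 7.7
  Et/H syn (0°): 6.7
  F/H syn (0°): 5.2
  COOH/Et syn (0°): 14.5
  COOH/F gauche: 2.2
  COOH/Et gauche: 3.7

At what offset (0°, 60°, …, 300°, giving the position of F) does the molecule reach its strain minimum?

F at 0° (eclipsed): COOH(0°)/F(0°) eclipsed 8.5; H(120°)/Et(120°) eclipsed 6.7; H(240°)/H(240°) eclipsed 4.0 → 19.2 kJ/mol.
F at 60° (staggered): COOH(0°)/F(60°) gauche 2.2 → 2.2 kJ/mol.
F at 120° (eclipsed): COOH(0°)/H(0°) eclipsed 7.7; H(120°)/F(120°) eclipsed 5.2; H(240°)/Et(240°) eclipsed 6.7 → 19.6 kJ/mol.
F at 180° (staggered): COOH(0°)/Et(300°) gauche 3.7 → 3.7 kJ/mol.
F at 240° (eclipsed): COOH(0°)/Et(0°) eclipsed 14.5; H(120°)/H(120°) eclipsed 4.0; H(240°)/F(240°) eclipsed 5.2 → 23.7 kJ/mol.
F at 300° (staggered): COOH(0°)/F(300°) gauche 2.2; COOH(0°)/Et(60°) gauche 3.7 → 5.9 kJ/mol.
The minimum (2.2 kJ/mol) occurs with F at 60°.

60°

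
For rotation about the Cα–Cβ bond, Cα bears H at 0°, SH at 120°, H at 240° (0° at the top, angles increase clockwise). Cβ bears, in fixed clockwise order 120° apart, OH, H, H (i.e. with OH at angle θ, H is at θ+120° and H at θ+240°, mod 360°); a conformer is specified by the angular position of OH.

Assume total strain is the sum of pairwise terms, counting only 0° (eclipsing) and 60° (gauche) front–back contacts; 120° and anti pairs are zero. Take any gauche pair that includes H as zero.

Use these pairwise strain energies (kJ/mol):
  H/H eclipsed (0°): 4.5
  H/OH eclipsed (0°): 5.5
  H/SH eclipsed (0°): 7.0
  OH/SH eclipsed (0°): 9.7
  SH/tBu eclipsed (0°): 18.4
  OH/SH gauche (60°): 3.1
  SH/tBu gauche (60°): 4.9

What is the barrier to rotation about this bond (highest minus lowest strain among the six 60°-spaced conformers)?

18.7 kJ/mol

OH at 0° (eclipsed): H(0°)/OH(0°) eclipsed 5.5; SH(120°)/H(120°) eclipsed 7.0; H(240°)/H(240°) eclipsed 4.5 → 17.0 kJ/mol.
OH at 60° (staggered): SH(120°)/OH(60°) gauche 3.1 → 3.1 kJ/mol.
OH at 120° (eclipsed): H(0°)/H(0°) eclipsed 4.5; SH(120°)/OH(120°) eclipsed 9.7; H(240°)/H(240°) eclipsed 4.5 → 18.7 kJ/mol.
OH at 180° (staggered): SH(120°)/OH(180°) gauche 3.1 → 3.1 kJ/mol.
OH at 240° (eclipsed): H(0°)/H(0°) eclipsed 4.5; SH(120°)/H(120°) eclipsed 7.0; H(240°)/OH(240°) eclipsed 5.5 → 17.0 kJ/mol.
OH at 300° (staggered): no non-H gauche contacts → 0.0 kJ/mol.
Max at 120° (18.7 kJ/mol), min at 300° (0.0 kJ/mol); barrier = 18.7 kJ/mol.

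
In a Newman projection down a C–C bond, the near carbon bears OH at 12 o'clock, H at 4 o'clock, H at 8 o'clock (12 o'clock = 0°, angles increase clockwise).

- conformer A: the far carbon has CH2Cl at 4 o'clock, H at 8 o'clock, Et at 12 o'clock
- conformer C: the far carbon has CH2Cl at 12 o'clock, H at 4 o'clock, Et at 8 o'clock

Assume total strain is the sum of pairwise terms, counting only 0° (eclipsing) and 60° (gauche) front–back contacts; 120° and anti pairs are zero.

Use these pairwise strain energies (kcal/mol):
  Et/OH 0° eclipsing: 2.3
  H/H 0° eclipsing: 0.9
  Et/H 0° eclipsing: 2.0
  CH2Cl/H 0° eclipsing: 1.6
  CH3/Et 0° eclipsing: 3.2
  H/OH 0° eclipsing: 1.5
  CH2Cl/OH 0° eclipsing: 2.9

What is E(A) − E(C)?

-1.0 kcal/mol

A (eclipsed): OH(0°)/Et(0°) eclipsed 2.3; H(120°)/CH2Cl(120°) eclipsed 1.6; H(240°)/H(240°) eclipsed 0.9 → 4.8 kcal/mol.
C (eclipsed): OH(0°)/CH2Cl(0°) eclipsed 2.9; H(120°)/H(120°) eclipsed 0.9; H(240°)/Et(240°) eclipsed 2.0 → 5.8 kcal/mol.
E(A) − E(C) = 4.8 − 5.8 = -1.0 kcal/mol.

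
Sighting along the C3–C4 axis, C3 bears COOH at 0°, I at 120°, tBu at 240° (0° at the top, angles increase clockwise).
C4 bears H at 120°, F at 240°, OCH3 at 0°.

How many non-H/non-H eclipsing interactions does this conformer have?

2

Non-H eclipsing pairs: COOH(0°)/OCH3(0°); tBu(240°)/F(240°) — 2 interactions.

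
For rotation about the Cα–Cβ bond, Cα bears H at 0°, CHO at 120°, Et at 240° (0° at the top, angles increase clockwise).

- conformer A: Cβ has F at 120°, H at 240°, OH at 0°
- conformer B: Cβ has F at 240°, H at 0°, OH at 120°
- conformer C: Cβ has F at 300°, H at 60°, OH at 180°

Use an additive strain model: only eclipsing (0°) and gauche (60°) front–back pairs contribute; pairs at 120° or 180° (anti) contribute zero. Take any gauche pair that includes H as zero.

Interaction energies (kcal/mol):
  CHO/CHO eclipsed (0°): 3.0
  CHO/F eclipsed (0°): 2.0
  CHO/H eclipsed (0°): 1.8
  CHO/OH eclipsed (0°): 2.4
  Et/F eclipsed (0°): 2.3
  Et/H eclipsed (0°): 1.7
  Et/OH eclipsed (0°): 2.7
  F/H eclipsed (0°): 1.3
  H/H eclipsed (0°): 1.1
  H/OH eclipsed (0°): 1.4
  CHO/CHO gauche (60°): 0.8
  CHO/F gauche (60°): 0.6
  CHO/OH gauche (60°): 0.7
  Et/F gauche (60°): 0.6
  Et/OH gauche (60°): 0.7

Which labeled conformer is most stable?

A (eclipsed): H(0°)/OH(0°) eclipsed 1.4; CHO(120°)/F(120°) eclipsed 2.0; Et(240°)/H(240°) eclipsed 1.7 → 5.1 kcal/mol.
B (eclipsed): H(0°)/H(0°) eclipsed 1.1; CHO(120°)/OH(120°) eclipsed 2.4; Et(240°)/F(240°) eclipsed 2.3 → 5.8 kcal/mol.
C (staggered): CHO(120°)/OH(180°) gauche 0.7; Et(240°)/F(300°) gauche 0.6; Et(240°)/OH(180°) gauche 0.7 → 2.0 kcal/mol.
C has the lowest total (2.0 kcal/mol).

C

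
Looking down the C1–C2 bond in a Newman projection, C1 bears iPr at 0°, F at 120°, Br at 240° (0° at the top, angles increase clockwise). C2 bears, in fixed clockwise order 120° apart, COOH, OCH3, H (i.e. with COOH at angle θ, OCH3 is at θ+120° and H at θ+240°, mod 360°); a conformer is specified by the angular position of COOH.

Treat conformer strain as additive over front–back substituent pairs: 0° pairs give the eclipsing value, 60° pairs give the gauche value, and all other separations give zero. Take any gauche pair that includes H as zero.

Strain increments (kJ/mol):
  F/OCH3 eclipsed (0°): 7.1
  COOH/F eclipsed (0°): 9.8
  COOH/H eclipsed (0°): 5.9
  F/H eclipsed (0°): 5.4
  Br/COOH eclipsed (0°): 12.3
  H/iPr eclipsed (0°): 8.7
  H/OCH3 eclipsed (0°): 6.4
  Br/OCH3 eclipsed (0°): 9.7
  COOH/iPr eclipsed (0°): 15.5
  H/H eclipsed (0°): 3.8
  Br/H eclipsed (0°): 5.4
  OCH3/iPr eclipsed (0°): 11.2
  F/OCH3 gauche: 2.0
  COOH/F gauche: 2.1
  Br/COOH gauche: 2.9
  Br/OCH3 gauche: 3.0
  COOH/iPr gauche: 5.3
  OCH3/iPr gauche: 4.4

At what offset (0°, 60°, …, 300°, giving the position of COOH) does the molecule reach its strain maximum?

240°

COOH at 0° (eclipsed): iPr(0°)/COOH(0°) eclipsed 15.5; F(120°)/OCH3(120°) eclipsed 7.1; Br(240°)/H(240°) eclipsed 5.4 → 28.0 kJ/mol.
COOH at 60° (staggered): iPr(0°)/COOH(60°) gauche 5.3; F(120°)/COOH(60°) gauche 2.1; F(120°)/OCH3(180°) gauche 2.0; Br(240°)/OCH3(180°) gauche 3.0 → 12.4 kJ/mol.
COOH at 120° (eclipsed): iPr(0°)/H(0°) eclipsed 8.7; F(120°)/COOH(120°) eclipsed 9.8; Br(240°)/OCH3(240°) eclipsed 9.7 → 28.2 kJ/mol.
COOH at 180° (staggered): iPr(0°)/OCH3(300°) gauche 4.4; F(120°)/COOH(180°) gauche 2.1; Br(240°)/COOH(180°) gauche 2.9; Br(240°)/OCH3(300°) gauche 3.0 → 12.4 kJ/mol.
COOH at 240° (eclipsed): iPr(0°)/OCH3(0°) eclipsed 11.2; F(120°)/H(120°) eclipsed 5.4; Br(240°)/COOH(240°) eclipsed 12.3 → 28.9 kJ/mol.
COOH at 300° (staggered): iPr(0°)/COOH(300°) gauche 5.3; iPr(0°)/OCH3(60°) gauche 4.4; F(120°)/OCH3(60°) gauche 2.0; Br(240°)/COOH(300°) gauche 2.9 → 14.6 kJ/mol.
The maximum (28.9 kJ/mol) occurs with COOH at 240°.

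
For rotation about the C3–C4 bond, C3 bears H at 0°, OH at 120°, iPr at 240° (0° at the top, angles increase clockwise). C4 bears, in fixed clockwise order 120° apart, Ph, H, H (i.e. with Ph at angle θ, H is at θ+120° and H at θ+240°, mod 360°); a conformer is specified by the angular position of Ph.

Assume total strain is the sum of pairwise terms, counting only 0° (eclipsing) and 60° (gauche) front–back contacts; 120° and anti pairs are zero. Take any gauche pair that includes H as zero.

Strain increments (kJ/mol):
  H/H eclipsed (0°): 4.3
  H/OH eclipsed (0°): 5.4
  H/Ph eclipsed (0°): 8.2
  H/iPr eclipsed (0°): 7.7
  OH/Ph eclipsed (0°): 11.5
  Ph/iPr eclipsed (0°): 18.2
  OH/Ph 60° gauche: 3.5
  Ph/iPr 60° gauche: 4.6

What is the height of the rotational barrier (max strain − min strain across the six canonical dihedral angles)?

24.4 kJ/mol

Ph at 0° (eclipsed): H–Ph eclipsed, OH–H eclipsed, iPr–H eclipsed; 8.2 + 5.4 + 7.7 = 21.3 kJ/mol.
Ph at 60° (staggered): OH–Ph gauche; 3.5 = 3.5 kJ/mol.
Ph at 120° (eclipsed): H–H eclipsed, OH–Ph eclipsed, iPr–H eclipsed; 4.3 + 11.5 + 7.7 = 23.5 kJ/mol.
Ph at 180° (staggered): OH–Ph gauche, iPr–Ph gauche; 3.5 + 4.6 = 8.1 kJ/mol.
Ph at 240° (eclipsed): H–H eclipsed, OH–H eclipsed, iPr–Ph eclipsed; 4.3 + 5.4 + 18.2 = 27.9 kJ/mol.
Ph at 300° (staggered): iPr–Ph gauche; 4.6 = 4.6 kJ/mol.
Max at 240° (27.9 kJ/mol), min at 60° (3.5 kJ/mol); barrier = 24.4 kJ/mol.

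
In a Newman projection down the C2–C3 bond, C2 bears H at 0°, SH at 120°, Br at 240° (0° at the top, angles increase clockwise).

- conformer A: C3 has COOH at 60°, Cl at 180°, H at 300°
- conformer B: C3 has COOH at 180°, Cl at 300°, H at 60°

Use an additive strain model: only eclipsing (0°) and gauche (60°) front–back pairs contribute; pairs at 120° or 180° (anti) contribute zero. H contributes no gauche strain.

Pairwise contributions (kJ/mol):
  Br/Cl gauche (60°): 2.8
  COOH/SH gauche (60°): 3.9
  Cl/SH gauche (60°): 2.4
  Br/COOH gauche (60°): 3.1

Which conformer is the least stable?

B

A (staggered): SH(120°)/COOH(60°) gauche 3.9; SH(120°)/Cl(180°) gauche 2.4; Br(240°)/Cl(180°) gauche 2.8 → 9.1 kJ/mol.
B (staggered): SH(120°)/COOH(180°) gauche 3.9; Br(240°)/COOH(180°) gauche 3.1; Br(240°)/Cl(300°) gauche 2.8 → 9.8 kJ/mol.
B has the highest total (9.8 kJ/mol).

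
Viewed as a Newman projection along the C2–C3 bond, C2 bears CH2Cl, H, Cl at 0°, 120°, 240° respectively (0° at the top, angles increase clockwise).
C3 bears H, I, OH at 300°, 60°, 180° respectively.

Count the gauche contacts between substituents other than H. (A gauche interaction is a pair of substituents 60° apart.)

2

Non-H gauche pairs: CH2Cl(0°)/I(60°); Cl(240°)/OH(180°) — 2 interactions.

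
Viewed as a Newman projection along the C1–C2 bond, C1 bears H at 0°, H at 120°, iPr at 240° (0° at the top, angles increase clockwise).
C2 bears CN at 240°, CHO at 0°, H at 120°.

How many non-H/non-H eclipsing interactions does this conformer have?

Non-H eclipsing pairs: iPr(240°)/CN(240°) — 1 interaction.

1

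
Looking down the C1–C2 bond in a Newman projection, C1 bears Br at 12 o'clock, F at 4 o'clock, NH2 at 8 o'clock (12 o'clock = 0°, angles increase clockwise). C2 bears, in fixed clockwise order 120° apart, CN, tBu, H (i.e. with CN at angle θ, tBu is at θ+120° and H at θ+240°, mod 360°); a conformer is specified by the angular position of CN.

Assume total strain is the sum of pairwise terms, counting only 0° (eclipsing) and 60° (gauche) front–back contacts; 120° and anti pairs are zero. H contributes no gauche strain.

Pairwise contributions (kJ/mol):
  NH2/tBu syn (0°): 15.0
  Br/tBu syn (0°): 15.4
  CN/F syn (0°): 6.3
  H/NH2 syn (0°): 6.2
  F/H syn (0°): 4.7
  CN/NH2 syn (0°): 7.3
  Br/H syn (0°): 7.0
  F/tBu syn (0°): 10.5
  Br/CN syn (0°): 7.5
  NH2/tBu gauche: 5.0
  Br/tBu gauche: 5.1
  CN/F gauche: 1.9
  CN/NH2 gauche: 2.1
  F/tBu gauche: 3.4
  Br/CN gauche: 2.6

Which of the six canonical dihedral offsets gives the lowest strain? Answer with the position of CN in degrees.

CN at 0° (eclipsed): Br–CN eclipsed, F–tBu eclipsed, NH2–H eclipsed; 7.5 + 10.5 + 6.2 = 24.2 kJ/mol.
CN at 60° (staggered): Br–CN gauche, F–CN gauche, F–tBu gauche, NH2–tBu gauche; 2.6 + 1.9 + 3.4 + 5.0 = 12.9 kJ/mol.
CN at 120° (eclipsed): Br–H eclipsed, F–CN eclipsed, NH2–tBu eclipsed; 7.0 + 6.3 + 15.0 = 28.3 kJ/mol.
CN at 180° (staggered): Br–tBu gauche, F–CN gauche, NH2–CN gauche, NH2–tBu gauche; 5.1 + 1.9 + 2.1 + 5.0 = 14.1 kJ/mol.
CN at 240° (eclipsed): Br–tBu eclipsed, F–H eclipsed, NH2–CN eclipsed; 15.4 + 4.7 + 7.3 = 27.4 kJ/mol.
CN at 300° (staggered): Br–CN gauche, Br–tBu gauche, F–tBu gauche, NH2–CN gauche; 2.6 + 5.1 + 3.4 + 2.1 = 13.2 kJ/mol.
The minimum (12.9 kJ/mol) occurs with CN at 60°.

60°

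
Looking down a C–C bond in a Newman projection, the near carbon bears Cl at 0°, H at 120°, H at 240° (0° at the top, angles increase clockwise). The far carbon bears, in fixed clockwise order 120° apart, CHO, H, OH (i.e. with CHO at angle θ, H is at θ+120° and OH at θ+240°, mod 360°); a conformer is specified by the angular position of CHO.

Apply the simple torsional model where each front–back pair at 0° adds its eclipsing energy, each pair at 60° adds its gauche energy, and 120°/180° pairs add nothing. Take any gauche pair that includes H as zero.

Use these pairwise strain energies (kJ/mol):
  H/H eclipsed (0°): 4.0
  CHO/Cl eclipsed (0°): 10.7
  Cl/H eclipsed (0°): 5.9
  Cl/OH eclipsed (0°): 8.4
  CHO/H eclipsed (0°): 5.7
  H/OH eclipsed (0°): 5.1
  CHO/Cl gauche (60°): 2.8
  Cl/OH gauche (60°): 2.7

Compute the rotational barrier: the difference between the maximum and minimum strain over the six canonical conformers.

17.1 kJ/mol

CHO at 0° (eclipsed): Cl–CHO eclipsed, H–H eclipsed, H–OH eclipsed; 10.7 + 4.0 + 5.1 = 19.8 kJ/mol.
CHO at 60° (staggered): Cl–CHO gauche, Cl–OH gauche; 2.8 + 2.7 = 5.5 kJ/mol.
CHO at 120° (eclipsed): Cl–OH eclipsed, H–CHO eclipsed, H–H eclipsed; 8.4 + 5.7 + 4.0 = 18.1 kJ/mol.
CHO at 180° (staggered): Cl–OH gauche; 2.7 = 2.7 kJ/mol.
CHO at 240° (eclipsed): Cl–H eclipsed, H–OH eclipsed, H–CHO eclipsed; 5.9 + 5.1 + 5.7 = 16.7 kJ/mol.
CHO at 300° (staggered): Cl–CHO gauche; 2.8 = 2.8 kJ/mol.
Max at 0° (19.8 kJ/mol), min at 180° (2.7 kJ/mol); barrier = 17.1 kJ/mol.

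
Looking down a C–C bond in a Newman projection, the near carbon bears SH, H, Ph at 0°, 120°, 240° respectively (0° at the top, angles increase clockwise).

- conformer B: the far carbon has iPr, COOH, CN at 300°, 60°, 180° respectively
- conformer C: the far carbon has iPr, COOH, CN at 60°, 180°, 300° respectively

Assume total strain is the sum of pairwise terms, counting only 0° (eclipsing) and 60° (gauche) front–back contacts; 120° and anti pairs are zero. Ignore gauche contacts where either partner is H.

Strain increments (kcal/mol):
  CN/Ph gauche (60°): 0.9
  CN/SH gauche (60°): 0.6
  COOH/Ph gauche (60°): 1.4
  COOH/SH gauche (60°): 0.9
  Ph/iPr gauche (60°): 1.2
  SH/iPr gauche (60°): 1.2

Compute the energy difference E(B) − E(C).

B (staggered): SH(0°)/iPr(300°) gauche 1.2; SH(0°)/COOH(60°) gauche 0.9; Ph(240°)/iPr(300°) gauche 1.2; Ph(240°)/CN(180°) gauche 0.9 → 4.2 kcal/mol.
C (staggered): SH(0°)/iPr(60°) gauche 1.2; SH(0°)/CN(300°) gauche 0.6; Ph(240°)/COOH(180°) gauche 1.4; Ph(240°)/CN(300°) gauche 0.9 → 4.1 kcal/mol.
E(B) − E(C) = 4.2 − 4.1 = +0.1 kcal/mol.

+0.1 kcal/mol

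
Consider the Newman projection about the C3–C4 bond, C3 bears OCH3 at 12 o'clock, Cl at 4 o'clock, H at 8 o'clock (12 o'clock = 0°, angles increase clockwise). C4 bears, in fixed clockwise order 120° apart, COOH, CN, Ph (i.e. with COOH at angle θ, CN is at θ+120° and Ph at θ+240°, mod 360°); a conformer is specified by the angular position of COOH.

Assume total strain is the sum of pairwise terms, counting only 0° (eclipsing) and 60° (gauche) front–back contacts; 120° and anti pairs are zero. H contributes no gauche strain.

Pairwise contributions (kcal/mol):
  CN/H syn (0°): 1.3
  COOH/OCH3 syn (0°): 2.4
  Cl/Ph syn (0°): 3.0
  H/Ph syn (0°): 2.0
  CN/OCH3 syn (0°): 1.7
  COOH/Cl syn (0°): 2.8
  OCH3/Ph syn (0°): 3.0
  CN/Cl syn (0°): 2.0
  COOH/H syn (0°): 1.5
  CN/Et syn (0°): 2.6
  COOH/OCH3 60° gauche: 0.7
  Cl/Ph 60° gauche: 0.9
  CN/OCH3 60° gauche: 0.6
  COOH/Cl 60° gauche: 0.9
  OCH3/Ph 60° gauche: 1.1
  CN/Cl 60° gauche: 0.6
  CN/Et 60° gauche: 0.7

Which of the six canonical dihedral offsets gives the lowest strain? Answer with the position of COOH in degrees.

COOH at 0° (eclipsed): OCH3(0°)/COOH(0°) eclipsed 2.4; Cl(120°)/CN(120°) eclipsed 2.0; H(240°)/Ph(240°) eclipsed 2.0 → 6.4 kcal/mol.
COOH at 60° (staggered): OCH3(0°)/COOH(60°) gauche 0.7; OCH3(0°)/Ph(300°) gauche 1.1; Cl(120°)/COOH(60°) gauche 0.9; Cl(120°)/CN(180°) gauche 0.6 → 3.3 kcal/mol.
COOH at 120° (eclipsed): OCH3(0°)/Ph(0°) eclipsed 3.0; Cl(120°)/COOH(120°) eclipsed 2.8; H(240°)/CN(240°) eclipsed 1.3 → 7.1 kcal/mol.
COOH at 180° (staggered): OCH3(0°)/CN(300°) gauche 0.6; OCH3(0°)/Ph(60°) gauche 1.1; Cl(120°)/COOH(180°) gauche 0.9; Cl(120°)/Ph(60°) gauche 0.9 → 3.5 kcal/mol.
COOH at 240° (eclipsed): OCH3(0°)/CN(0°) eclipsed 1.7; Cl(120°)/Ph(120°) eclipsed 3.0; H(240°)/COOH(240°) eclipsed 1.5 → 6.2 kcal/mol.
COOH at 300° (staggered): OCH3(0°)/COOH(300°) gauche 0.7; OCH3(0°)/CN(60°) gauche 0.6; Cl(120°)/CN(60°) gauche 0.6; Cl(120°)/Ph(180°) gauche 0.9 → 2.8 kcal/mol.
The minimum (2.8 kcal/mol) occurs with COOH at 300°.

300°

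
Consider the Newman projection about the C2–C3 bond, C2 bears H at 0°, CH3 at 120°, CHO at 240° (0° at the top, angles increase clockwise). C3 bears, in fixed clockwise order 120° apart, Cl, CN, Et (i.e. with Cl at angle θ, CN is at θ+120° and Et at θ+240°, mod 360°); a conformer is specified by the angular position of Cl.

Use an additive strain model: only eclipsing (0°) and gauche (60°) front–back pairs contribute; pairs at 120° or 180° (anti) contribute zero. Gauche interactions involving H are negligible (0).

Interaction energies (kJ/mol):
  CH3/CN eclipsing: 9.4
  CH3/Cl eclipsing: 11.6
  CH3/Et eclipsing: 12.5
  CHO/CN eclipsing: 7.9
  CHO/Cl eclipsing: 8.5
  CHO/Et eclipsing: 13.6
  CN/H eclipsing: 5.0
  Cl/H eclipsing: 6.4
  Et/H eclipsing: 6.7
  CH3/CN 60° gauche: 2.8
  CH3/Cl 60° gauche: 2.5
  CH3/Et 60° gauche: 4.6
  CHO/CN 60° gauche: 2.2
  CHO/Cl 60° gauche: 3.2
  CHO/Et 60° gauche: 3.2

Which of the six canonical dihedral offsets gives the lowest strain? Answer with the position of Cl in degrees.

Cl at 0° (eclipsed): H(0°)/Cl(0°) eclipsed 6.4; CH3(120°)/CN(120°) eclipsed 9.4; CHO(240°)/Et(240°) eclipsed 13.6 → 29.4 kJ/mol.
Cl at 60° (staggered): CH3(120°)/Cl(60°) gauche 2.5; CH3(120°)/CN(180°) gauche 2.8; CHO(240°)/CN(180°) gauche 2.2; CHO(240°)/Et(300°) gauche 3.2 → 10.7 kJ/mol.
Cl at 120° (eclipsed): H(0°)/Et(0°) eclipsed 6.7; CH3(120°)/Cl(120°) eclipsed 11.6; CHO(240°)/CN(240°) eclipsed 7.9 → 26.2 kJ/mol.
Cl at 180° (staggered): CH3(120°)/Cl(180°) gauche 2.5; CH3(120°)/Et(60°) gauche 4.6; CHO(240°)/Cl(180°) gauche 3.2; CHO(240°)/CN(300°) gauche 2.2 → 12.5 kJ/mol.
Cl at 240° (eclipsed): H(0°)/CN(0°) eclipsed 5.0; CH3(120°)/Et(120°) eclipsed 12.5; CHO(240°)/Cl(240°) eclipsed 8.5 → 26.0 kJ/mol.
Cl at 300° (staggered): CH3(120°)/CN(60°) gauche 2.8; CH3(120°)/Et(180°) gauche 4.6; CHO(240°)/Cl(300°) gauche 3.2; CHO(240°)/Et(180°) gauche 3.2 → 13.8 kJ/mol.
The minimum (10.7 kJ/mol) occurs with Cl at 60°.

60°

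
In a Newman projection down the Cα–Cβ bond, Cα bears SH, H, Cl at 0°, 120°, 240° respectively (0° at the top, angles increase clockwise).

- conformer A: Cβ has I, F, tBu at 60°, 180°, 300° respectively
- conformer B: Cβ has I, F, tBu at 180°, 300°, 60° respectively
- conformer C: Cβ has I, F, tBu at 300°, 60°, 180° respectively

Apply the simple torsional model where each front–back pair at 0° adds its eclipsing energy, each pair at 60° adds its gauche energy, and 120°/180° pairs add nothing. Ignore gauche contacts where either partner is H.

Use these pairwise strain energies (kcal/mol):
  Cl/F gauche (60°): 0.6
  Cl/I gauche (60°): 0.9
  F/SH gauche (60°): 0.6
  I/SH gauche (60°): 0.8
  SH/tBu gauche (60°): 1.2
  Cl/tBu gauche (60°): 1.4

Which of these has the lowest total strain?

B

A (staggered): SH(0°)/I(60°) gauche 0.8; SH(0°)/tBu(300°) gauche 1.2; Cl(240°)/F(180°) gauche 0.6; Cl(240°)/tBu(300°) gauche 1.4 → 4.0 kcal/mol.
B (staggered): SH(0°)/F(300°) gauche 0.6; SH(0°)/tBu(60°) gauche 1.2; Cl(240°)/I(180°) gauche 0.9; Cl(240°)/F(300°) gauche 0.6 → 3.3 kcal/mol.
C (staggered): SH(0°)/I(300°) gauche 0.8; SH(0°)/F(60°) gauche 0.6; Cl(240°)/I(300°) gauche 0.9; Cl(240°)/tBu(180°) gauche 1.4 → 3.7 kcal/mol.
B has the lowest total (3.3 kcal/mol).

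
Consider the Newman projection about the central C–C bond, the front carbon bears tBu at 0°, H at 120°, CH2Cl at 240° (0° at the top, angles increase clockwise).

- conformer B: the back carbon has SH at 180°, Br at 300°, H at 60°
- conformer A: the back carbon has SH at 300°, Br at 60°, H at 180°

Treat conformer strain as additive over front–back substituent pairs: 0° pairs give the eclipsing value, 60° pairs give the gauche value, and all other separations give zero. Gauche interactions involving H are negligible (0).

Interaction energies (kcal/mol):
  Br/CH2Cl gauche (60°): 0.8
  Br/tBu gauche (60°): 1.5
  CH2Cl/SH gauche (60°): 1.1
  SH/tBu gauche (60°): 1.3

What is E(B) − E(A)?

-0.5 kcal/mol

B is staggered. tBu at 0° is gauche with Br at 300° (1.5); CH2Cl at 240° is gauche with SH at 180° (1.1); CH2Cl at 240° is gauche with Br at 300° (0.8). Total 3.4 kcal/mol.
A is staggered. tBu at 0° is gauche with SH at 300° (1.3); tBu at 0° is gauche with Br at 60° (1.5); CH2Cl at 240° is gauche with SH at 300° (1.1). Total 3.9 kcal/mol.
E(B) − E(A) = 3.4 − 3.9 = -0.5 kcal/mol.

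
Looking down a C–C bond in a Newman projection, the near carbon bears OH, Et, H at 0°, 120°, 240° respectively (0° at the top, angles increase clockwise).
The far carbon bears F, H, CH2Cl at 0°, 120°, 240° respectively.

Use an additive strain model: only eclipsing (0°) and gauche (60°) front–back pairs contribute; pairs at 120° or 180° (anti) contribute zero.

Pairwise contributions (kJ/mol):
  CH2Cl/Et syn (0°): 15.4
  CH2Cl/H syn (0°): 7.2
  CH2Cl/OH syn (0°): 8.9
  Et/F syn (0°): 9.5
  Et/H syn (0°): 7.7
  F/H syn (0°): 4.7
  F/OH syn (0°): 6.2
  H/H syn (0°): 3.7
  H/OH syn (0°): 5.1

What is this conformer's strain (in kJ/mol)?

21.1 kJ/mol

This conformer is eclipsed. OH at 0° is eclipsed with F at 0° (6.2); Et at 120° is eclipsed with H at 120° (7.7); H at 240° is eclipsed with CH2Cl at 240° (7.2). Total 21.1 kJ/mol.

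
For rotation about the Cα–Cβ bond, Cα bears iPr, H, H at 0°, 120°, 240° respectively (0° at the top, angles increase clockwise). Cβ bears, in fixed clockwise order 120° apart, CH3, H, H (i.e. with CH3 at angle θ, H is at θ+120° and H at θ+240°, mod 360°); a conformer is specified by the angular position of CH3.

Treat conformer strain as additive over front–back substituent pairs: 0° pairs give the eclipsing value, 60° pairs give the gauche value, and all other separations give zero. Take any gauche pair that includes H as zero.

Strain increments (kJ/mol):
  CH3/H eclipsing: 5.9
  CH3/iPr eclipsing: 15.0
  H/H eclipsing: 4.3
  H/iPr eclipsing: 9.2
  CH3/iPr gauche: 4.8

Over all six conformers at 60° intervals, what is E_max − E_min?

23.6 kJ/mol

CH3 at 0° (eclipsed): iPr–CH3 eclipsed, H–H eclipsed, H–H eclipsed; 15.0 + 4.3 + 4.3 = 23.6 kJ/mol.
CH3 at 60° (staggered): iPr–CH3 gauche; 4.8 = 4.8 kJ/mol.
CH3 at 120° (eclipsed): iPr–H eclipsed, H–CH3 eclipsed, H–H eclipsed; 9.2 + 5.9 + 4.3 = 19.4 kJ/mol.
CH3 at 180° (staggered): no non-H gauche contacts → 0.0 kJ/mol.
CH3 at 240° (eclipsed): iPr–H eclipsed, H–H eclipsed, H–CH3 eclipsed; 9.2 + 4.3 + 5.9 = 19.4 kJ/mol.
CH3 at 300° (staggered): iPr–CH3 gauche; 4.8 = 4.8 kJ/mol.
Max at 0° (23.6 kJ/mol), min at 180° (0.0 kJ/mol); barrier = 23.6 kJ/mol.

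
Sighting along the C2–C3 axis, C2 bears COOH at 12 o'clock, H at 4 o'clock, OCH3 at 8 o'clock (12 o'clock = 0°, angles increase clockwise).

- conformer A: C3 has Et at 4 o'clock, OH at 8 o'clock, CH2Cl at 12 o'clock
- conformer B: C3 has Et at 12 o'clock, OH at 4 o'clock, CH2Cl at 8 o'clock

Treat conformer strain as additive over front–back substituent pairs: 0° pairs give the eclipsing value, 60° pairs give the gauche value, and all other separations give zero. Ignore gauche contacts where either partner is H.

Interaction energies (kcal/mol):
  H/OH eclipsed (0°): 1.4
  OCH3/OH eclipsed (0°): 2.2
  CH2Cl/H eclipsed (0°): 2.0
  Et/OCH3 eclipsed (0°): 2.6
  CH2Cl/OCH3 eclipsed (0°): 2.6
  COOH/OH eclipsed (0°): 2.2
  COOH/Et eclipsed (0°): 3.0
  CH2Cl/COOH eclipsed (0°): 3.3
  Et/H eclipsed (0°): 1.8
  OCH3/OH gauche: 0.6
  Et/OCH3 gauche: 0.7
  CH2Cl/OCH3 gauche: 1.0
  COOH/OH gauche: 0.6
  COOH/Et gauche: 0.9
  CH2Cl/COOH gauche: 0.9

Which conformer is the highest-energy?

A

A (eclipsed): COOH–CH2Cl eclipsed, H–Et eclipsed, OCH3–OH eclipsed; 3.3 + 1.8 + 2.2 = 7.3 kcal/mol.
B (eclipsed): COOH–Et eclipsed, H–OH eclipsed, OCH3–CH2Cl eclipsed; 3.0 + 1.4 + 2.6 = 7.0 kcal/mol.
A has the highest total (7.3 kcal/mol).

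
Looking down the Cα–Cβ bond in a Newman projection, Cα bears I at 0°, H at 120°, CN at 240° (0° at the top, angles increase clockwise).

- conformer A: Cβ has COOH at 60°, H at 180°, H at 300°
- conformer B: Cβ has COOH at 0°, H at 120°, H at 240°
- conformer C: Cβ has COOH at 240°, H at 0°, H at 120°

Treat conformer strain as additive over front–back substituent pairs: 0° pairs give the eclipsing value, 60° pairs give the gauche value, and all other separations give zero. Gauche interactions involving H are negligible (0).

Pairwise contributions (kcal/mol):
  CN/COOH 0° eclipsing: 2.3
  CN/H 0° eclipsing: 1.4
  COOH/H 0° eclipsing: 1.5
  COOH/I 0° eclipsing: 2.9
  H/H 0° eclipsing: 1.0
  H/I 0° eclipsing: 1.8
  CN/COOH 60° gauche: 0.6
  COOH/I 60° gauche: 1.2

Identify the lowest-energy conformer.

A

A (staggered): I(0°)/COOH(60°) gauche 1.2 → 1.2 kcal/mol.
B (eclipsed): I(0°)/COOH(0°) eclipsed 2.9; H(120°)/H(120°) eclipsed 1.0; CN(240°)/H(240°) eclipsed 1.4 → 5.3 kcal/mol.
C (eclipsed): I(0°)/H(0°) eclipsed 1.8; H(120°)/H(120°) eclipsed 1.0; CN(240°)/COOH(240°) eclipsed 2.3 → 5.1 kcal/mol.
A has the lowest total (1.2 kcal/mol).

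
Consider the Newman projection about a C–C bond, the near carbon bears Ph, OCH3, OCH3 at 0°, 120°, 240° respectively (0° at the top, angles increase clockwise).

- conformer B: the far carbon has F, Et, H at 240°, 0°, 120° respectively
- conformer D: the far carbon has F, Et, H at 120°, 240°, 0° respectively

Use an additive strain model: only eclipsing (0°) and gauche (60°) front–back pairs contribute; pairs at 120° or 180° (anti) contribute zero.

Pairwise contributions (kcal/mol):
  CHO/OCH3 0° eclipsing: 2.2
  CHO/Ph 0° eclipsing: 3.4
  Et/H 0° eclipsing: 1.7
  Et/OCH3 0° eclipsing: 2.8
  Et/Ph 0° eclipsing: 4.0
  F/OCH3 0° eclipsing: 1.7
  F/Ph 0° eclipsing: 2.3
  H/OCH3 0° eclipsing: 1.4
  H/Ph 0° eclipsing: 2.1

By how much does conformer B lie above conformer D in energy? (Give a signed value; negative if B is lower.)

B (eclipsed): Ph(0°)/Et(0°) eclipsed 4.0; OCH3(120°)/H(120°) eclipsed 1.4; OCH3(240°)/F(240°) eclipsed 1.7 → 7.1 kcal/mol.
D (eclipsed): Ph(0°)/H(0°) eclipsed 2.1; OCH3(120°)/F(120°) eclipsed 1.7; OCH3(240°)/Et(240°) eclipsed 2.8 → 6.6 kcal/mol.
E(B) − E(D) = 7.1 − 6.6 = +0.5 kcal/mol.

+0.5 kcal/mol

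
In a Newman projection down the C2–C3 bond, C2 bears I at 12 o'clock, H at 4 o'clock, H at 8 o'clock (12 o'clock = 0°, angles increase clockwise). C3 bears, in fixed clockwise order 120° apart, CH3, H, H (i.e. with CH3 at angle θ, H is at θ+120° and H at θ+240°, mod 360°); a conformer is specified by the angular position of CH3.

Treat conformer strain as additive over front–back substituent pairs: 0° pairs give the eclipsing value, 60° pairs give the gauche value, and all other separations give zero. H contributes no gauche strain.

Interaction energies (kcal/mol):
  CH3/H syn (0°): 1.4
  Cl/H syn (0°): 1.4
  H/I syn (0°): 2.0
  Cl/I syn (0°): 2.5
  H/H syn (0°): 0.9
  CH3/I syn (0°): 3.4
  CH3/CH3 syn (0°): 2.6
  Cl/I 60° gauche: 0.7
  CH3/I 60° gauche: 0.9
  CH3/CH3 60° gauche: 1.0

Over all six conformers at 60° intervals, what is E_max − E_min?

5.2 kcal/mol

CH3 at 0° is eclipsed. I at 0° is eclipsed with CH3 at 0° (3.4); H at 120° is eclipsed with H at 120° (0.9); H at 240° is eclipsed with H at 240° (0.9). Total 5.2 kcal/mol.
CH3 at 60° is staggered. I at 0° is gauche with CH3 at 60° (0.9). Total 0.9 kcal/mol.
CH3 at 120° is eclipsed. I at 0° is eclipsed with H at 0° (2.0); H at 120° is eclipsed with CH3 at 120° (1.4); H at 240° is eclipsed with H at 240° (0.9). Total 4.3 kcal/mol.
CH3 at 180° (staggered): no non-H gauche contacts → 0.0 kcal/mol.
CH3 at 240° is eclipsed. I at 0° is eclipsed with H at 0° (2.0); H at 120° is eclipsed with H at 120° (0.9); H at 240° is eclipsed with CH3 at 240° (1.4). Total 4.3 kcal/mol.
CH3 at 300° is staggered. I at 0° is gauche with CH3 at 300° (0.9). Total 0.9 kcal/mol.
Max at 0° (5.2 kcal/mol), min at 180° (0.0 kcal/mol); barrier = 5.2 kcal/mol.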